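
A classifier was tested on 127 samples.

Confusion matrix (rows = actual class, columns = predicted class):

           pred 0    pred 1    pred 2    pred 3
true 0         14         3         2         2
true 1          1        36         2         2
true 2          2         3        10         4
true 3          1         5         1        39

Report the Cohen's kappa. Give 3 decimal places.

0.687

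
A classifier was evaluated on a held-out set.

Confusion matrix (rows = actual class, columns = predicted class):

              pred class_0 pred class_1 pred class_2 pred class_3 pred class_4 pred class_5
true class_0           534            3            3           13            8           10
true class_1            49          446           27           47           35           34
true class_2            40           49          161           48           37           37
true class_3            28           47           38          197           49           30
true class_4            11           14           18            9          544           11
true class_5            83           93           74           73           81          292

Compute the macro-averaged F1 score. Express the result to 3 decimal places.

Per-class F1 score (2·TP/(2·TP+FP+FN)):
  class_0: TP=534, FP=49+40+28+11+83=211, FN=3+3+13+8+10=37 → 1068/1316 = 0.8116
  class_1: TP=446, FP=3+49+47+14+93=206, FN=49+27+47+35+34=192 → 892/1290 = 0.6915
  class_2: TP=161, FP=3+27+38+18+74=160, FN=40+49+48+37+37=211 → 322/693 = 0.4646
  class_3: TP=197, FP=13+47+48+9+73=190, FN=28+47+38+49+30=192 → 394/776 = 0.5077
  class_4: TP=544, FP=8+35+37+49+81=210, FN=11+14+18+9+11=63 → 1088/1361 = 0.7994
  class_5: TP=292, FP=10+34+37+30+11=122, FN=83+93+74+73+81=404 → 584/1110 = 0.5261
Macro-F1 score = mean = (0.8116 + 0.6915 + 0.4646 + 0.5077 + 0.7994 + 0.5261) / 6 = 0.633

0.633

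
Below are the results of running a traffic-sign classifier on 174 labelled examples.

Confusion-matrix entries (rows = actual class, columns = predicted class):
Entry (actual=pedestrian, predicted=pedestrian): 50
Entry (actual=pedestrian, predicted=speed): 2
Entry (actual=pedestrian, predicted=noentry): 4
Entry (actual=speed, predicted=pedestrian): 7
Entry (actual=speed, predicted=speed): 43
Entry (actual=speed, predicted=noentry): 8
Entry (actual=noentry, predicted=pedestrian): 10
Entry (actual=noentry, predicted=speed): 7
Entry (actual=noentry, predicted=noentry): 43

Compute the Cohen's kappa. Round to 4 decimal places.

Observed agreement pₒ = trace/N = 136/174 = 0.78161
Expected agreement pₑ = Σ (rowᵢ·colᵢ)/N² = (56·67 + 58·52 + 60·55)/174² = 0.33254
κ = (pₒ − pₑ)/(1 − pₑ) = (0.78161 − 0.33254)/(1 − 0.33254) = 0.6728

0.6728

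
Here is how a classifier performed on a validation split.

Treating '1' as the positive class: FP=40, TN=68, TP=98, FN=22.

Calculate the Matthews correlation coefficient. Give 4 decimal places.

MCC = (TP·TN − FP·FN) / √((TP+FP)(TP+FN)(TN+FP)(TN+FN))
Numerator = 98·68 − 40·22 = 5784
Denominator = √(138·120·108·90) = √160963200 = 12687.1273
MCC = 5784 / 12687.1273 = 0.4559

0.4559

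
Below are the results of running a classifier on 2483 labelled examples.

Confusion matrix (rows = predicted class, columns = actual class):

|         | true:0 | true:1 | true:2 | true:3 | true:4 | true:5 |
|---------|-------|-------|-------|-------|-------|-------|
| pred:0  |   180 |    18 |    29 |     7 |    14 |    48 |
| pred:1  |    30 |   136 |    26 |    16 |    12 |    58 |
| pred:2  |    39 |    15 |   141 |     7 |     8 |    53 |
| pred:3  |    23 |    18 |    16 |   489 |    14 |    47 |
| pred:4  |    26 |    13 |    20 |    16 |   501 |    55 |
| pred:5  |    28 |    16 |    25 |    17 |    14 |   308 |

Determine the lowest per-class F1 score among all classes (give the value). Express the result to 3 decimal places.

0.542

Per-class F1 score (2·TP/(2·TP+FP+FN)):
  0: TP=180, FP=18+29+7+14+48=116, FN=30+39+23+26+28=146 → 360/622 = 0.5788
  1: TP=136, FP=30+26+16+12+58=142, FN=18+15+18+13+16=80 → 272/494 = 0.5506
  2: TP=141, FP=39+15+7+8+53=122, FN=29+26+16+20+25=116 → 282/520 = 0.5423
  3: TP=489, FP=23+18+16+14+47=118, FN=7+16+7+16+17=63 → 978/1159 = 0.8438
  4: TP=501, FP=26+13+20+16+55=130, FN=14+12+8+14+14=62 → 1002/1194 = 0.8392
  5: TP=308, FP=28+16+25+17+14=100, FN=48+58+53+47+55=261 → 616/977 = 0.6305
Lowest is class '2' with F1 score = 0.542.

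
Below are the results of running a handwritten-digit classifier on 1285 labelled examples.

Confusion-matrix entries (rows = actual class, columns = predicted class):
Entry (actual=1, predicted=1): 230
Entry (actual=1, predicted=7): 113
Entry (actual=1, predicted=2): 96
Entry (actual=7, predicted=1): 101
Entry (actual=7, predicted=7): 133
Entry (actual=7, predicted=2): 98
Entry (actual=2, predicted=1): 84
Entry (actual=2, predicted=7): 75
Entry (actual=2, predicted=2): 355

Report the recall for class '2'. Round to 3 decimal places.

0.691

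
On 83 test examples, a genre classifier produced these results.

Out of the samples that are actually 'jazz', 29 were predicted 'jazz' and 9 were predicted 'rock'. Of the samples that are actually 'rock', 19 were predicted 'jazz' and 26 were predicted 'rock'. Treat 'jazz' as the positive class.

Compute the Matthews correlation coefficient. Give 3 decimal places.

0.344

MCC = (TP·TN − FP·FN) / √((TP+FP)(TP+FN)(TN+FP)(TN+FN))
Numerator = 29·26 − 19·9 = 583
Denominator = √(48·38·45·35) = √2872800 = 1694.9336
MCC = 583 / 1694.9336 = 0.344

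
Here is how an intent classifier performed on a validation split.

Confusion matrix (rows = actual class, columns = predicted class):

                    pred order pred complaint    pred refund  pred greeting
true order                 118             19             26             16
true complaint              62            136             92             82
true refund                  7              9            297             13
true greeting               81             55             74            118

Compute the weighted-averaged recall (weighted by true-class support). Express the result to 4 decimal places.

Per-class recall (TP/(TP+FN)):
  order: TP=118, FN=19+26+16=61 → 118/179 = 0.65922
  complaint: TP=136, FN=62+92+82=236 → 136/372 = 0.36559
  refund: TP=297, FN=7+9+13=29 → 297/326 = 0.91104
  greeting: TP=118, FN=81+55+74=210 → 118/328 = 0.35976
Weighted-recall = Σ (supportᵢ/N)·recallᵢ with N=1205: (179/1205)·0.65922 + (372/1205)·0.36559 + (326/1205)·0.91104 + (328/1205)·0.35976 = 0.5552

0.5552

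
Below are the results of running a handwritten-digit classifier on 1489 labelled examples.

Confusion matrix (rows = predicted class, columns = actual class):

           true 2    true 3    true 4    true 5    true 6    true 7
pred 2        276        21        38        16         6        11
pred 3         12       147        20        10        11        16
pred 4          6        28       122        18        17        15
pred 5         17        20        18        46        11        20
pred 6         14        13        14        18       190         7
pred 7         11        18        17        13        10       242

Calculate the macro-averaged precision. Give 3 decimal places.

0.649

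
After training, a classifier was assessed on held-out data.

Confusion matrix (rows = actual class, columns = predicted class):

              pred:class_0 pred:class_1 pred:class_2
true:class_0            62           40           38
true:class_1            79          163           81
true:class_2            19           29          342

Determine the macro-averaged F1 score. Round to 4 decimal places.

Per-class F1 score (2·TP/(2·TP+FP+FN)):
  class_0: TP=62, FP=79+19=98, FN=40+38=78 → 124/300 = 0.41333
  class_1: TP=163, FP=40+29=69, FN=79+81=160 → 326/555 = 0.58739
  class_2: TP=342, FP=38+81=119, FN=19+29=48 → 684/851 = 0.80376
Macro-F1 score = mean = (0.41333 + 0.58739 + 0.80376) / 3 = 0.6015

0.6015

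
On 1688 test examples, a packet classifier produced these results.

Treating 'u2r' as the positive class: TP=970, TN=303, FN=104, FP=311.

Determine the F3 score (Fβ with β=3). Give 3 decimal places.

0.886

Fβ = (1+β²)·TP / ((1+β²)·TP + β²·FN + FP), with β²=9
= 10·970 / (10·970 + 9·104 + 311) = 0.886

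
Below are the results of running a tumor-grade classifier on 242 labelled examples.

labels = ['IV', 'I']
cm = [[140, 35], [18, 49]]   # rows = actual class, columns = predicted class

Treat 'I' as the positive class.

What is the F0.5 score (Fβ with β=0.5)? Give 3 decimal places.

Fβ = (1+β²)·TP / ((1+β²)·TP + β²·FN + FP), with β²=1/4
= 1.25·49 / (1.25·49 + 0.25·18 + 35) = 0.608

0.608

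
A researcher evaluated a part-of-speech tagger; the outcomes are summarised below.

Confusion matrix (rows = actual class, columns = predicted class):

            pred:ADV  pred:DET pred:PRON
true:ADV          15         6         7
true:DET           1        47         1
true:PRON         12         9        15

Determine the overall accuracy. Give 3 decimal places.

Accuracy = trace / total = (15+47+15=77) / 113 = 77/113 = 0.681

0.681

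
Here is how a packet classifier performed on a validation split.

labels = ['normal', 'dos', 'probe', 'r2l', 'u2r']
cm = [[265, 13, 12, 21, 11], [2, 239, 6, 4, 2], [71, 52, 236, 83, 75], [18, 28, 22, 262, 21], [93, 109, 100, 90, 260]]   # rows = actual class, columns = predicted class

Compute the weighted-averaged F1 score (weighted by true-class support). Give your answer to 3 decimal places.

0.586

Per-class F1 score (2·TP/(2·TP+FP+FN)):
  normal: TP=265, FP=2+71+18+93=184, FN=13+12+21+11=57 → 530/771 = 0.6874
  dos: TP=239, FP=13+52+28+109=202, FN=2+6+4+2=14 → 478/694 = 0.6888
  probe: TP=236, FP=12+6+22+100=140, FN=71+52+83+75=281 → 472/893 = 0.5286
  r2l: TP=262, FP=21+4+83+90=198, FN=18+28+22+21=89 → 524/811 = 0.6461
  u2r: TP=260, FP=11+2+75+21=109, FN=93+109+100+90=392 → 520/1021 = 0.5093
Weighted-F1 score = Σ (supportᵢ/N)·F1 scoreᵢ with N=2095: (322/2095)·0.6874 + (253/2095)·0.6888 + (517/2095)·0.5286 + (351/2095)·0.6461 + (652/2095)·0.5093 = 0.586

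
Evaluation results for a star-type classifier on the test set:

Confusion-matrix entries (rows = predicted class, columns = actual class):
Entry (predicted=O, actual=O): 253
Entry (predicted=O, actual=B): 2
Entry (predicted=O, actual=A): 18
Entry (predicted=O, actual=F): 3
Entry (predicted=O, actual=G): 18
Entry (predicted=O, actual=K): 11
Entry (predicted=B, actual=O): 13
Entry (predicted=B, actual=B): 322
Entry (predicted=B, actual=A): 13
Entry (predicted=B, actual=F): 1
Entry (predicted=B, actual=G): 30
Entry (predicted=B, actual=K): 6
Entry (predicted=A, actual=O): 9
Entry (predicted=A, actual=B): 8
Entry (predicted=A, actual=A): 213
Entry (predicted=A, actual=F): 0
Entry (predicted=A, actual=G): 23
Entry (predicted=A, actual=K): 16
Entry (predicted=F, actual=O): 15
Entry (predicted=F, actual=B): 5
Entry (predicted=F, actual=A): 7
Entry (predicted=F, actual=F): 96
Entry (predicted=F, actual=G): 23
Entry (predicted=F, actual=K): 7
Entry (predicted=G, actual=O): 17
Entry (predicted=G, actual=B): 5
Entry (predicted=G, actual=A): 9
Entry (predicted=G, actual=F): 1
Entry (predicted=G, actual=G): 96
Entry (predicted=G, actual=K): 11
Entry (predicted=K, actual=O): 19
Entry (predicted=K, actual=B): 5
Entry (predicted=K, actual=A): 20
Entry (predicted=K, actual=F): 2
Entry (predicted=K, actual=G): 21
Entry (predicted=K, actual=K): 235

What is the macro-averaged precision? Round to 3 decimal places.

0.759

Per-class precision (TP/(TP+FP)):
  O: TP=253, FP=2+18+3+18+11=52 → 253/305 = 0.8295
  B: TP=322, FP=13+13+1+30+6=63 → 322/385 = 0.8364
  A: TP=213, FP=9+8+0+23+16=56 → 213/269 = 0.7918
  F: TP=96, FP=15+5+7+23+7=57 → 96/153 = 0.6275
  G: TP=96, FP=17+5+9+1+11=43 → 96/139 = 0.6906
  K: TP=235, FP=19+5+20+2+21=67 → 235/302 = 0.7781
Macro-precision = mean = (0.8295 + 0.8364 + 0.7918 + 0.6275 + 0.6906 + 0.7781) / 6 = 0.759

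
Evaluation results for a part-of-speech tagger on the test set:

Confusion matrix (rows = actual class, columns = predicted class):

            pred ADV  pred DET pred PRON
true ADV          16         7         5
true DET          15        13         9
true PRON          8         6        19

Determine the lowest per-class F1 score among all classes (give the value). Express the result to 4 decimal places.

0.4127

Per-class F1 score (2·TP/(2·TP+FP+FN)):
  ADV: TP=16, FP=15+8=23, FN=7+5=12 → 32/67 = 0.47761
  DET: TP=13, FP=7+6=13, FN=15+9=24 → 26/63 = 0.41270
  PRON: TP=19, FP=5+9=14, FN=8+6=14 → 38/66 = 0.57576
Lowest is class 'DET' with F1 score = 0.4127.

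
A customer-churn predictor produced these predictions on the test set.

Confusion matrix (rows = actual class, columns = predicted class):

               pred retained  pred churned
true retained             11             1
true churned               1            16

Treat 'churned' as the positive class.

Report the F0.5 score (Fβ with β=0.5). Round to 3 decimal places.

Fβ = (1+β²)·TP / ((1+β²)·TP + β²·FN + FP), with β²=1/4
= 1.25·16 / (1.25·16 + 0.25·1 + 1) = 0.941

0.941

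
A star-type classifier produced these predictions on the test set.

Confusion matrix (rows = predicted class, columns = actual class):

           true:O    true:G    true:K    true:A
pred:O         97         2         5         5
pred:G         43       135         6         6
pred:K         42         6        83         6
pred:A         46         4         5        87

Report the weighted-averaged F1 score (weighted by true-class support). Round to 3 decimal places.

Per-class F1 score (2·TP/(2·TP+FP+FN)):
  O: TP=97, FP=2+5+5=12, FN=43+42+46=131 → 194/337 = 0.5757
  G: TP=135, FP=43+6+6=55, FN=2+6+4=12 → 270/337 = 0.8012
  K: TP=83, FP=42+6+6=54, FN=5+6+5=16 → 166/236 = 0.7034
  A: TP=87, FP=46+4+5=55, FN=5+6+6=17 → 174/246 = 0.7073
Weighted-F1 score = Σ (supportᵢ/N)·F1 scoreᵢ with N=578: (228/578)·0.5757 + (147/578)·0.8012 + (99/578)·0.7034 + (104/578)·0.7073 = 0.679

0.679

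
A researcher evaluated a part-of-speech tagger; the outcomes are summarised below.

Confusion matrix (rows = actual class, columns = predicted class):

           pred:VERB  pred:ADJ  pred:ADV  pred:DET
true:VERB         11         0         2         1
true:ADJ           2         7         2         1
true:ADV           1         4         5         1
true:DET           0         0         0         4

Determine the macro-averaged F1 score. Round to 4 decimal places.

0.6554

Per-class F1 score (2·TP/(2·TP+FP+FN)):
  VERB: TP=11, FP=2+1+0=3, FN=0+2+1=3 → 22/28 = 0.78571
  ADJ: TP=7, FP=0+4+0=4, FN=2+2+1=5 → 14/23 = 0.60870
  ADV: TP=5, FP=2+2+0=4, FN=1+4+1=6 → 10/20 = 0.50000
  DET: TP=4, FP=1+1+1=3, FN=0+0+0=0 → 8/11 = 0.72727
Macro-F1 score = mean = (0.78571 + 0.60870 + 0.50000 + 0.72727) / 4 = 0.6554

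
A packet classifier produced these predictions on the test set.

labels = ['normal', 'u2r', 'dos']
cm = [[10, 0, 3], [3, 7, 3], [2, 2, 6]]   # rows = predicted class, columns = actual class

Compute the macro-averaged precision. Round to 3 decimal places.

Per-class precision (TP/(TP+FP)):
  normal: TP=10, FP=0+3=3 → 10/13 = 0.7692
  u2r: TP=7, FP=3+3=6 → 7/13 = 0.5385
  dos: TP=6, FP=2+2=4 → 6/10 = 0.6000
Macro-precision = mean = (0.7692 + 0.5385 + 0.6000) / 3 = 0.636

0.636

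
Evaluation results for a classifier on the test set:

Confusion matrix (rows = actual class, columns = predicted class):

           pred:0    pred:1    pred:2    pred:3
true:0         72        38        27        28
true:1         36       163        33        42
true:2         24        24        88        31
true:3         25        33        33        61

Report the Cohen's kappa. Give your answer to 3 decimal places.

0.330

Observed agreement pₒ = trace/N = 384/758 = 0.5066
Expected agreement pₑ = Σ (rowᵢ·colᵢ)/N² = (165·157 + 274·258 + 167·181 + 152·162)/758² = 0.2636
κ = (pₒ − pₑ)/(1 − pₑ) = (0.5066 − 0.2636)/(1 − 0.2636) = 0.330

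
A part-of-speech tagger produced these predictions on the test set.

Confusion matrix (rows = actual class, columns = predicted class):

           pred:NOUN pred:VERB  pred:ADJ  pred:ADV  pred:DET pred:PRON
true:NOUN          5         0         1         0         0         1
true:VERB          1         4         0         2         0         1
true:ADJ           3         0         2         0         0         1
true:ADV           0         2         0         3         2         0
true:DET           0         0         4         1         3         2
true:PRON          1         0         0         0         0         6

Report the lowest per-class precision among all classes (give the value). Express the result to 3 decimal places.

0.286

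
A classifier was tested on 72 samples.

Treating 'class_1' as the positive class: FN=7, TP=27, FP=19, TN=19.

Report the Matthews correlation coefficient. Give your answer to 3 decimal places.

MCC = (TP·TN − FP·FN) / √((TP+FP)(TP+FN)(TN+FP)(TN+FN))
Numerator = 27·19 − 19·7 = 380
Denominator = √(46·34·38·26) = √1545232 = 1243.0736
MCC = 380 / 1243.0736 = 0.306

0.306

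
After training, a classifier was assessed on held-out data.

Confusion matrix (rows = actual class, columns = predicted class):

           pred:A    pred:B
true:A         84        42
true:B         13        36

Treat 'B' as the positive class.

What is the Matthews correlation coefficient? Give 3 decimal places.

0.363

MCC = (TP·TN − FP·FN) / √((TP+FP)(TP+FN)(TN+FP)(TN+FN))
Numerator = 36·84 − 42·13 = 2478
Denominator = √(78·49·126·97) = √46712484 = 6834.6532
MCC = 2478 / 6834.6532 = 0.363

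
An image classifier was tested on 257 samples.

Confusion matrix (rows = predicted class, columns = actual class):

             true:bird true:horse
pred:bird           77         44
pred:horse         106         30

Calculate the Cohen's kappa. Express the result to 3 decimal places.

Observed agreement pₒ = trace/N = 107/257 = 0.4163
Expected agreement pₑ = Σ (rowᵢ·colᵢ)/N² = (183·121 + 74·136)/257² = 0.4876
κ = (pₒ − pₑ)/(1 − pₑ) = (0.4163 − 0.4876)/(1 − 0.4876) = -0.139

-0.139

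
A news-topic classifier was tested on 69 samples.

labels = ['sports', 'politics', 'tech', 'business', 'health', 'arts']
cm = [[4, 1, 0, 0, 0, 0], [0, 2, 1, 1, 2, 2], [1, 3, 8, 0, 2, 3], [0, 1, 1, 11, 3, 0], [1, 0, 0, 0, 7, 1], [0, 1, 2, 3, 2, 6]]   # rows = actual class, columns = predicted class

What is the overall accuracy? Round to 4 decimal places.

0.5507

Accuracy = trace / total = (4+2+8+11+7+6=38) / 69 = 38/69 = 0.5507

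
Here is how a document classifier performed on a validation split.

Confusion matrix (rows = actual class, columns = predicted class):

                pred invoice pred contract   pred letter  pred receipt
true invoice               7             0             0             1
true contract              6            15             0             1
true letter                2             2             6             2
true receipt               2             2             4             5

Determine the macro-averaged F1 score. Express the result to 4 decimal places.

Per-class F1 score (2·TP/(2·TP+FP+FN)):
  invoice: TP=7, FP=6+2+2=10, FN=0+0+1=1 → 14/25 = 0.56000
  contract: TP=15, FP=0+2+2=4, FN=6+0+1=7 → 30/41 = 0.73171
  letter: TP=6, FP=0+0+4=4, FN=2+2+2=6 → 12/22 = 0.54545
  receipt: TP=5, FP=1+1+2=4, FN=2+2+4=8 → 10/22 = 0.45455
Macro-F1 score = mean = (0.56000 + 0.73171 + 0.54545 + 0.45455) / 4 = 0.5729

0.5729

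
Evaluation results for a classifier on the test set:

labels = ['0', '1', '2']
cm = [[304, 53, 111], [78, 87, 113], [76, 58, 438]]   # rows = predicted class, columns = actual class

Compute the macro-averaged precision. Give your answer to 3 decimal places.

Per-class precision (TP/(TP+FP)):
  0: TP=304, FP=53+111=164 → 304/468 = 0.6496
  1: TP=87, FP=78+113=191 → 87/278 = 0.3129
  2: TP=438, FP=76+58=134 → 438/572 = 0.7657
Macro-precision = mean = (0.6496 + 0.3129 + 0.7657) / 3 = 0.576

0.576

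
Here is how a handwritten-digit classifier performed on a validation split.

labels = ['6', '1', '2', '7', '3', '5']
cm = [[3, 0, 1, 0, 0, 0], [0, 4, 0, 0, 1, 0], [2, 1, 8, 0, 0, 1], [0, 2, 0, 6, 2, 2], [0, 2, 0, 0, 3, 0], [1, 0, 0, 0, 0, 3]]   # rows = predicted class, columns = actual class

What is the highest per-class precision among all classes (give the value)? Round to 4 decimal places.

0.8000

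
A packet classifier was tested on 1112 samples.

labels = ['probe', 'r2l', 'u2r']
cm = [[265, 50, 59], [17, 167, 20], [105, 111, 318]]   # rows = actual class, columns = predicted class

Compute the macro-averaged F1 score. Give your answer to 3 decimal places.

Per-class F1 score (2·TP/(2·TP+FP+FN)):
  probe: TP=265, FP=17+105=122, FN=50+59=109 → 530/761 = 0.6965
  r2l: TP=167, FP=50+111=161, FN=17+20=37 → 334/532 = 0.6278
  u2r: TP=318, FP=59+20=79, FN=105+111=216 → 636/931 = 0.6831
Macro-F1 score = mean = (0.6965 + 0.6278 + 0.6831) / 3 = 0.669

0.669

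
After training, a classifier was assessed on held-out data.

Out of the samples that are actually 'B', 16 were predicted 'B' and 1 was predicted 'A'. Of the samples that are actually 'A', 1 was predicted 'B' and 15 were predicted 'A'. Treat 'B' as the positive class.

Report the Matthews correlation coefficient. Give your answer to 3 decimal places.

MCC = (TP·TN − FP·FN) / √((TP+FP)(TP+FN)(TN+FP)(TN+FN))
Numerator = 16·15 − 1·1 = 239
Denominator = √(17·17·16·16) = √73984 = 272.0000
MCC = 239 / 272.0000 = 0.879

0.879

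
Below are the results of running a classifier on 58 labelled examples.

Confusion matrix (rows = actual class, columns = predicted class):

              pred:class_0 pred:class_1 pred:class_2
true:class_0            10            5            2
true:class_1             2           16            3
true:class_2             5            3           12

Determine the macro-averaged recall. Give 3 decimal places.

0.650

Per-class recall (TP/(TP+FN)):
  class_0: TP=10, FN=5+2=7 → 10/17 = 0.5882
  class_1: TP=16, FN=2+3=5 → 16/21 = 0.7619
  class_2: TP=12, FN=5+3=8 → 12/20 = 0.6000
Macro-recall = mean = (0.5882 + 0.7619 + 0.6000) / 3 = 0.650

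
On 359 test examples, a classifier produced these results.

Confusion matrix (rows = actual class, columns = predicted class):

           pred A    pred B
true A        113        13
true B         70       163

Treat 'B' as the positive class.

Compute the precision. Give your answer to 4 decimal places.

0.9261

Precision = TP/(TP+FP) = 163/(163+13) = 163/176 = 0.9261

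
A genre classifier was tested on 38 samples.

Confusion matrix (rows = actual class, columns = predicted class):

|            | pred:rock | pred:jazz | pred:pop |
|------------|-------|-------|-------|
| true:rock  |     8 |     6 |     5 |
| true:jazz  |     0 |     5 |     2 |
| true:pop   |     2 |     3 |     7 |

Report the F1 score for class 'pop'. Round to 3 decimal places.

0.538

One-vs-rest for 'pop': TP = diagonal; FP = other classes predicted 'pop'; FN = 'pop' predicted as other.
F1 score = 2·TP/(2·TP+FP+FN).
pop: TP=7, FP=5+2=7, FN=2+3=5 → 14/26 = 0.5385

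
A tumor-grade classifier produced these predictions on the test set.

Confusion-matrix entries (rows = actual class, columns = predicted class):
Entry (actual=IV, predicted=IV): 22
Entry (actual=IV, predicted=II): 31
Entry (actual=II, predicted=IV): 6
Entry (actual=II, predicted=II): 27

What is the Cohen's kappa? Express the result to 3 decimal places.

Observed agreement pₒ = trace/N = 49/86 = 0.5698
Expected agreement pₑ = Σ (rowᵢ·colᵢ)/N² = (53·28 + 33·58)/86² = 0.4594
κ = (pₒ − pₑ)/(1 − pₑ) = (0.5698 − 0.4594)/(1 − 0.4594) = 0.204

0.204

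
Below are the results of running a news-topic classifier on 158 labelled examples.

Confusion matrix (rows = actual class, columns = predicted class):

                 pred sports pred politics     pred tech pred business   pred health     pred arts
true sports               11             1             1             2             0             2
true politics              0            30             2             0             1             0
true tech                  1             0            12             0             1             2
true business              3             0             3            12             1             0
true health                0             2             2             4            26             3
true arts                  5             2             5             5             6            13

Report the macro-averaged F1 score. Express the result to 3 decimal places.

Per-class F1 score (2·TP/(2·TP+FP+FN)):
  sports: TP=11, FP=0+1+3+0+5=9, FN=1+1+2+0+2=6 → 22/37 = 0.5946
  politics: TP=30, FP=1+0+0+2+2=5, FN=0+2+0+1+0=3 → 60/68 = 0.8824
  tech: TP=12, FP=1+2+3+2+5=13, FN=1+0+0+1+2=4 → 24/41 = 0.5854
  business: TP=12, FP=2+0+0+4+5=11, FN=3+0+3+1+0=7 → 24/42 = 0.5714
  health: TP=26, FP=0+1+1+1+6=9, FN=0+2+2+4+3=11 → 52/72 = 0.7222
  arts: TP=13, FP=2+0+2+0+3=7, FN=5+2+5+5+6=23 → 26/56 = 0.4643
Macro-F1 score = mean = (0.5946 + 0.8824 + 0.5854 + 0.5714 + 0.7222 + 0.4643) / 6 = 0.637

0.637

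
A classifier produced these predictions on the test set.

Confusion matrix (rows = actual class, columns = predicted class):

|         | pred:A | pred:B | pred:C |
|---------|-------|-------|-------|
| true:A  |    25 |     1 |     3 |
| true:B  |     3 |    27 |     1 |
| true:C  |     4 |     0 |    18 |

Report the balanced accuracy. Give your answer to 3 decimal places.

Balanced accuracy = mean of per-class recall.
  A: recall = 25/29 = 0.8621
  B: recall = 27/31 = 0.8710
  C: recall = 18/22 = 0.8182
Mean = (0.8621 + 0.8710 + 0.8182) / 3 = 0.850

0.850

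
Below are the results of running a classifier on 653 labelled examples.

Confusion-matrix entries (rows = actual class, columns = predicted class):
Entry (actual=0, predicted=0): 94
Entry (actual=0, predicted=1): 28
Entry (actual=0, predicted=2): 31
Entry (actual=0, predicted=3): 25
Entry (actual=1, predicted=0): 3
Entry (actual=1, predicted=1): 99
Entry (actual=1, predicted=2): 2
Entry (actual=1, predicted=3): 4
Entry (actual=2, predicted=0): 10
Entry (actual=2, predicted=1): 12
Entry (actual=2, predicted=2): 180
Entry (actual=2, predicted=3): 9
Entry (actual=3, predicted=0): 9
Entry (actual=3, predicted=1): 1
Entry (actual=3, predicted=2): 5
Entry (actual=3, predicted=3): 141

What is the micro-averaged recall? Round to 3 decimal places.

0.787

Micro-averaging pools counts across classes: ΣTP=514, ΣFP=139, ΣFN=139.
Micro-recall = TP/(TP+FN) on pooled counts = 0.787 (equals overall accuracy in single-label multiclass).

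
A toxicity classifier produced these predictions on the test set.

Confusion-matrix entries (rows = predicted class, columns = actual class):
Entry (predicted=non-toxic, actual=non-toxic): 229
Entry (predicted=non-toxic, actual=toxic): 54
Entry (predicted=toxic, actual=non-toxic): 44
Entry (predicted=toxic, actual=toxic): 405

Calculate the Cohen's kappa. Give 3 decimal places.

0.716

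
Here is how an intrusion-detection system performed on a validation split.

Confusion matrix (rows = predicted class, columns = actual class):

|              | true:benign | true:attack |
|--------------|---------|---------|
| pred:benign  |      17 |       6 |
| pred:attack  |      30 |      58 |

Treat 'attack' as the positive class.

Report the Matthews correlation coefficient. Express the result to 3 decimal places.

0.327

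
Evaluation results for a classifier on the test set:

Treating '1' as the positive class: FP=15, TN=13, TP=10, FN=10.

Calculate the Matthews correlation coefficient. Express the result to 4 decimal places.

-0.0352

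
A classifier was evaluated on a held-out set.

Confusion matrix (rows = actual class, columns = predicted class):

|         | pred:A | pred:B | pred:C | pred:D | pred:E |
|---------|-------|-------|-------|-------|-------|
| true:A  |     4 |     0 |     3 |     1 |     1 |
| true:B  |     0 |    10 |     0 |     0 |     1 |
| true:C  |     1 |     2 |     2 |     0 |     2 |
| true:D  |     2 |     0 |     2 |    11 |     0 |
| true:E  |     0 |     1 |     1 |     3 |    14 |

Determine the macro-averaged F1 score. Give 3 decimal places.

Per-class F1 score (2·TP/(2·TP+FP+FN)):
  A: TP=4, FP=0+1+2+0=3, FN=0+3+1+1=5 → 8/16 = 0.5000
  B: TP=10, FP=0+2+0+1=3, FN=0+0+0+1=1 → 20/24 = 0.8333
  C: TP=2, FP=3+0+2+1=6, FN=1+2+0+2=5 → 4/15 = 0.2667
  D: TP=11, FP=1+0+0+3=4, FN=2+0+2+0=4 → 22/30 = 0.7333
  E: TP=14, FP=1+1+2+0=4, FN=0+1+1+3=5 → 28/37 = 0.7568
Macro-F1 score = mean = (0.5000 + 0.8333 + 0.2667 + 0.7333 + 0.7568) / 5 = 0.618

0.618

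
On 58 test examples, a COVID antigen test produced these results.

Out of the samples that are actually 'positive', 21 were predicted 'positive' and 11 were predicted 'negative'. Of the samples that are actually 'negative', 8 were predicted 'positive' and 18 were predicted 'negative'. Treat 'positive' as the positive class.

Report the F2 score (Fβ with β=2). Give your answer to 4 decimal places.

0.6688

Fβ = (1+β²)·TP / ((1+β²)·TP + β²·FN + FP), with β²=4
= 5·21 / (5·21 + 4·11 + 8) = 0.6688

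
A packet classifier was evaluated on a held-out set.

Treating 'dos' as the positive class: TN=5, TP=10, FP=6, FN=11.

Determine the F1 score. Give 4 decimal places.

0.5405

Precision = TP/(TP+FP) = 10/16 = 0.6250
Recall = TP/(TP+FN) = 10/21 = 0.4762
F1 = 2·TP/(2·TP+FP+FN) = 20/37 = 0.5405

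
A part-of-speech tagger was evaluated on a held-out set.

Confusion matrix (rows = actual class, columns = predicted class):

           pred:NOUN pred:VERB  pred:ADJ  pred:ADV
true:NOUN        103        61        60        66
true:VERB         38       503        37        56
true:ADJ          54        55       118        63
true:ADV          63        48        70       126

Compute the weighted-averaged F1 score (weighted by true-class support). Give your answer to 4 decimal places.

0.5545

Per-class F1 score (2·TP/(2·TP+FP+FN)):
  NOUN: TP=103, FP=38+54+63=155, FN=61+60+66=187 → 206/548 = 0.37591
  VERB: TP=503, FP=61+55+48=164, FN=38+37+56=131 → 1006/1301 = 0.77325
  ADJ: TP=118, FP=60+37+70=167, FN=54+55+63=172 → 236/575 = 0.41043
  ADV: TP=126, FP=66+56+63=185, FN=63+48+70=181 → 252/618 = 0.40777
Weighted-F1 score = Σ (supportᵢ/N)·F1 scoreᵢ with N=1521: (290/1521)·0.37591 + (634/1521)·0.77325 + (290/1521)·0.41043 + (307/1521)·0.40777 = 0.5545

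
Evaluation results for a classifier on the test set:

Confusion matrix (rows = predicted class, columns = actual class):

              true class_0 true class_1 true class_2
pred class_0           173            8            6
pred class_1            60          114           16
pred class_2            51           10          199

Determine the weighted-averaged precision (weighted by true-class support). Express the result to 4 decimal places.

Per-class precision (TP/(TP+FP)):
  class_0: TP=173, FP=8+6=14 → 173/187 = 0.92513
  class_1: TP=114, FP=60+16=76 → 114/190 = 0.60000
  class_2: TP=199, FP=51+10=61 → 199/260 = 0.76538
Weighted-precision = Σ (supportᵢ/N)·precisionᵢ with N=637: (284/637)·0.92513 + (132/637)·0.60000 + (221/637)·0.76538 = 0.8023

0.8023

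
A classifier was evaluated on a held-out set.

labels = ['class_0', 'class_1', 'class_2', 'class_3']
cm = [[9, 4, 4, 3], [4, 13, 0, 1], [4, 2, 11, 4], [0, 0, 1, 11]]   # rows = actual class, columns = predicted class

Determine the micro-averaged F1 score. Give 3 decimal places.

Micro-averaging pools counts across classes: ΣTP=44, ΣFP=27, ΣFN=27.
Micro-F1 score = 2·TP/(2·TP+FP+FN) on pooled counts = 0.620 (equals overall accuracy in single-label multiclass).

0.620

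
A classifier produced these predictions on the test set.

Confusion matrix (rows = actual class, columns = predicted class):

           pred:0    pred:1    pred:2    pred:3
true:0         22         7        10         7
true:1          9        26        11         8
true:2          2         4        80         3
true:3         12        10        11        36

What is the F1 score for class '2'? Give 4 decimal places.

F1 score = 2·TP/(2·TP+FP+FN).
2: TP=80, FP=10+11+11=32, FN=2+4+3=9 → 160/201 = 0.79602

0.7960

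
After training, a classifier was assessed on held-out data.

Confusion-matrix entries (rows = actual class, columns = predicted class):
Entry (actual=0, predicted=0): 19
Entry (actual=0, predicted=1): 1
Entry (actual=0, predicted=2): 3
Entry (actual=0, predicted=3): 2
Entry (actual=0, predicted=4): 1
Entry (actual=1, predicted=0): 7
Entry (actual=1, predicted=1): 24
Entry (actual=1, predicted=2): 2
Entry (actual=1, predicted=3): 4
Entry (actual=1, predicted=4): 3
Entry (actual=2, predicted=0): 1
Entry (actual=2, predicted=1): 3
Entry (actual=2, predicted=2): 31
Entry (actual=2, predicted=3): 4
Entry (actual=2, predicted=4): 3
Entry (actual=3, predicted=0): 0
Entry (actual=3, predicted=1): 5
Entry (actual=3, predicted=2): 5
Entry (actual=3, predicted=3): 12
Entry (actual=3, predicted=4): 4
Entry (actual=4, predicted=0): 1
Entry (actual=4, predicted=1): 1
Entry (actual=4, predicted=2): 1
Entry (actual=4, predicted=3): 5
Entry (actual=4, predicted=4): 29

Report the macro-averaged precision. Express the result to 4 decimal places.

Per-class precision (TP/(TP+FP)):
  0: TP=19, FP=7+1+0+1=9 → 19/28 = 0.67857
  1: TP=24, FP=1+3+5+1=10 → 24/34 = 0.70588
  2: TP=31, FP=3+2+5+1=11 → 31/42 = 0.73810
  3: TP=12, FP=2+4+4+5=15 → 12/27 = 0.44444
  4: TP=29, FP=1+3+3+4=11 → 29/40 = 0.72500
Macro-precision = mean = (0.67857 + 0.70588 + 0.73810 + 0.44444 + 0.72500) / 5 = 0.6584

0.6584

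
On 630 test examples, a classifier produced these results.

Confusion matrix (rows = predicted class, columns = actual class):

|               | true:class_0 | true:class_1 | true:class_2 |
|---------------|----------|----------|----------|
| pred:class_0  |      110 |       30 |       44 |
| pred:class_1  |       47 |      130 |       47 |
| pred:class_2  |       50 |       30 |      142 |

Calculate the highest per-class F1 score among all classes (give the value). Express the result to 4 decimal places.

Per-class F1 score (2·TP/(2·TP+FP+FN)):
  class_0: TP=110, FP=30+44=74, FN=47+50=97 → 220/391 = 0.56266
  class_1: TP=130, FP=47+47=94, FN=30+30=60 → 260/414 = 0.62802
  class_2: TP=142, FP=50+30=80, FN=44+47=91 → 284/455 = 0.62418
Highest is class 'class_1' with F1 score = 0.6280.

0.6280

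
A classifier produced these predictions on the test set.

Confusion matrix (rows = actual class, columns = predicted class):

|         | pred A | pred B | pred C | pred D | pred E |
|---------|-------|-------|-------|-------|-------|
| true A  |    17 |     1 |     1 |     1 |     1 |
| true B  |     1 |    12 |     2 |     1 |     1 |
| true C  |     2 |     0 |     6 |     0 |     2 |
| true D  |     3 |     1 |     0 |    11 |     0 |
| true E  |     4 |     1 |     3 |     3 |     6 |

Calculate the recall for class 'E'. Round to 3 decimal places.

0.353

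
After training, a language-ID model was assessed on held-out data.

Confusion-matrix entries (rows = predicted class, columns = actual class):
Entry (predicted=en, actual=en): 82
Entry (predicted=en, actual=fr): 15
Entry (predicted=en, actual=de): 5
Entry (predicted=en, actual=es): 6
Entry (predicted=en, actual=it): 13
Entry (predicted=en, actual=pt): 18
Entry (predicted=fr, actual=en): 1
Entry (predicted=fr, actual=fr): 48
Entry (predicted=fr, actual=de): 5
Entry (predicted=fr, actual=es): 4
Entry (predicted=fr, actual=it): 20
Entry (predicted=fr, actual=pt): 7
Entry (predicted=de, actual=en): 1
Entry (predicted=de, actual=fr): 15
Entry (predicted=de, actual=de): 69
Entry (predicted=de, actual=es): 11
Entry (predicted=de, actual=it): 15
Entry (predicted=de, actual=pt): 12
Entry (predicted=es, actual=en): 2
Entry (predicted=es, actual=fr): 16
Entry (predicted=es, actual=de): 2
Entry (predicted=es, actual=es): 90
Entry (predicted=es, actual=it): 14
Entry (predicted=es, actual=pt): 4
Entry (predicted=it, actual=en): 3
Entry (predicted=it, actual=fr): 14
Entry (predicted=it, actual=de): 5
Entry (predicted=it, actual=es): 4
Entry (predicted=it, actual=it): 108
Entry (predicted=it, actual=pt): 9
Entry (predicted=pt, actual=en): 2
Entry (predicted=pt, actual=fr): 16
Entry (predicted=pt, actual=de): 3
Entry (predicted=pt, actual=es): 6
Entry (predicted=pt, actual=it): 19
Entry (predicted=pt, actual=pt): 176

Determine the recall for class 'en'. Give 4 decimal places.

0.9011

recall = TP/(TP+FN).
en: TP=82, FN=1+1+2+3+2=9 → 82/91 = 0.90110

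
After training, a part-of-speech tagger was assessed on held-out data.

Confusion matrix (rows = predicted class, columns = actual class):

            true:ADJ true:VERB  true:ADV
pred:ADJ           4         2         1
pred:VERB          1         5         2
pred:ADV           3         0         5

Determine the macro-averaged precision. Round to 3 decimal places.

0.607

Per-class precision (TP/(TP+FP)):
  ADJ: TP=4, FP=2+1=3 → 4/7 = 0.5714
  VERB: TP=5, FP=1+2=3 → 5/8 = 0.6250
  ADV: TP=5, FP=3+0=3 → 5/8 = 0.6250
Macro-precision = mean = (0.5714 + 0.6250 + 0.6250) / 3 = 0.607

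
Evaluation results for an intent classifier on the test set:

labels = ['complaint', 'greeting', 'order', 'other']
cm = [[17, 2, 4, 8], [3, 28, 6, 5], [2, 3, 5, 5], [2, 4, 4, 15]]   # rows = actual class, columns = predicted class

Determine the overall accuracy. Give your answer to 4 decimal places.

0.5752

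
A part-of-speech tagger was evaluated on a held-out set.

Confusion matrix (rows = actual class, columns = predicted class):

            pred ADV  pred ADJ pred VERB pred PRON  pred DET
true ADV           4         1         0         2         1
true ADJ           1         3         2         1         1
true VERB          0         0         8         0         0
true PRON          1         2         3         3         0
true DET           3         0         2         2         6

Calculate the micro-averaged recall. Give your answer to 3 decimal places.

Micro-averaging pools counts across classes: ΣTP=24, ΣFP=22, ΣFN=22.
Micro-recall = TP/(TP+FN) on pooled counts = 0.522 (equals overall accuracy in single-label multiclass).

0.522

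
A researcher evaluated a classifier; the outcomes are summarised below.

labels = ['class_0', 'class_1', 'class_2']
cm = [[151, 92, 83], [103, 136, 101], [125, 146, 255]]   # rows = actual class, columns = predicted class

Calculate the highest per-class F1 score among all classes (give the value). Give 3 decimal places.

0.528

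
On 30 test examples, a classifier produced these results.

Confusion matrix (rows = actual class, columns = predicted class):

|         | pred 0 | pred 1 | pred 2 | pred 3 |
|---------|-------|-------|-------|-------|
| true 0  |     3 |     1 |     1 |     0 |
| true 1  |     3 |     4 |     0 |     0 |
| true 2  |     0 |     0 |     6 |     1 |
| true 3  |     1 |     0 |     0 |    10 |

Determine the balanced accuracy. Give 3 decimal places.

0.734

Balanced accuracy = mean of per-class recall.
  0: recall = 3/5 = 0.6000
  1: recall = 4/7 = 0.5714
  2: recall = 6/7 = 0.8571
  3: recall = 10/11 = 0.9091
Mean = (0.6000 + 0.5714 + 0.8571 + 0.9091) / 4 = 0.734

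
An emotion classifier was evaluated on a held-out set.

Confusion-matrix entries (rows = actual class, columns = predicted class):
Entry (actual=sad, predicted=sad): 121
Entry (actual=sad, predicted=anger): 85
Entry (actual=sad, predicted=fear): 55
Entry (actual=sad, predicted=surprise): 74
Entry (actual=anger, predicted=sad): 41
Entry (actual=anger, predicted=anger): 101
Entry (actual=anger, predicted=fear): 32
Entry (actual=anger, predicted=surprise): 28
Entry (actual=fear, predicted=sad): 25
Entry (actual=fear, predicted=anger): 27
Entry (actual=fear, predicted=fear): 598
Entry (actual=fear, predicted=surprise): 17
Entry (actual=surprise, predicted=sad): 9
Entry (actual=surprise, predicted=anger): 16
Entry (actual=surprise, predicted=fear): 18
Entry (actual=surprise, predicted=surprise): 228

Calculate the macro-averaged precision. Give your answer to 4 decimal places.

Per-class precision (TP/(TP+FP)):
  sad: TP=121, FP=41+25+9=75 → 121/196 = 0.61735
  anger: TP=101, FP=85+27+16=128 → 101/229 = 0.44105
  fear: TP=598, FP=55+32+18=105 → 598/703 = 0.85064
  surprise: TP=228, FP=74+28+17=119 → 228/347 = 0.65706
Macro-precision = mean = (0.61735 + 0.44105 + 0.85064 + 0.65706) / 4 = 0.6415

0.6415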